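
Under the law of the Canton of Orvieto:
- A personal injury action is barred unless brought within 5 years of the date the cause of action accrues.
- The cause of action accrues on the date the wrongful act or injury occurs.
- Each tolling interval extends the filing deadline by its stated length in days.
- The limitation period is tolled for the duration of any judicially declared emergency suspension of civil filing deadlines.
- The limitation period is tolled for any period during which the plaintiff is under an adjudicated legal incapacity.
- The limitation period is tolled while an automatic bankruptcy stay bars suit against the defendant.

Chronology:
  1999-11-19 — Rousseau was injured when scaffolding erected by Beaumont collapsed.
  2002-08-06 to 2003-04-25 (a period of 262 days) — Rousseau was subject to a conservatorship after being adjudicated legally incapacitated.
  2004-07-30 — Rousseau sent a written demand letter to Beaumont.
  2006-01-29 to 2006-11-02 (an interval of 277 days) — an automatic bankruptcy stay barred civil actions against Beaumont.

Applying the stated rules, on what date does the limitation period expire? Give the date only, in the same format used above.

The claim accrued on 1999-11-19, when the wrongful act occurred.
The untolled deadline — 5 years after 1999-11-19 — is 2004-11-19.
Because the plaintiff's legal incapacity ran from 2002-08-06 to 2003-04-25, the deadline is extended by 262 days to 2005-08-08.
By the time the automatic bankruptcy stay began on 2006-01-29, the limitation period had already expired on 2005-08-08; that interval cannot revive it.
None of the other events listed affects the running of the period under the stated rules.

2005-08-08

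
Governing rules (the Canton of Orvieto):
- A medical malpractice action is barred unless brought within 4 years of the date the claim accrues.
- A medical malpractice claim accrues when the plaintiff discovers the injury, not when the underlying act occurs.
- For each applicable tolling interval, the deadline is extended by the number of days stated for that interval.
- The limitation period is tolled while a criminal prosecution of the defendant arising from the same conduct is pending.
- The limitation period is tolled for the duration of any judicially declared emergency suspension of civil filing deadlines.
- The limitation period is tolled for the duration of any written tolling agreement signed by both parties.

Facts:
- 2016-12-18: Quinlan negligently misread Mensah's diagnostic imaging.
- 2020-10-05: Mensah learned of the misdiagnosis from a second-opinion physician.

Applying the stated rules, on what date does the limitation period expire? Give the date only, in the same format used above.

2024-10-05

Under the discovery rule, the claim accrued on 2020-10-05, when Mensah discovered the injury — not on the 2016-12-18 date of the underlying act.
Adding the 4 years base period to 2020-10-05 gives a deadline of 2024-10-05, before any tolling.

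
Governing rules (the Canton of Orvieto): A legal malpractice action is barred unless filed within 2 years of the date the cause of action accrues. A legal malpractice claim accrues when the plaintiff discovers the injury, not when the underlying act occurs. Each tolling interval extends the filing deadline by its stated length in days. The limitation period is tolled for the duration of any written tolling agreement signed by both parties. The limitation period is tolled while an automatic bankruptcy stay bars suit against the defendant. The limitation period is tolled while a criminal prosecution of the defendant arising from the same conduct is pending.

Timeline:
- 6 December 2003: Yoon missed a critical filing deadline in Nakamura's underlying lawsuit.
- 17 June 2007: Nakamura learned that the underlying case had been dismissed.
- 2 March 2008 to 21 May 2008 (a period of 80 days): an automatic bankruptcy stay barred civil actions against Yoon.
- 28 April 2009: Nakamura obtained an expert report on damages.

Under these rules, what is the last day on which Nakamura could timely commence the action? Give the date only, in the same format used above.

Accrual is tied to discovery, so the period began on 17 June 2007 rather than on 6 December 2003 when the act occurred.
Adding the 2 years base period to 17 June 2007 gives a deadline of 17 June 2009, before any tolling.
Because the automatic bankruptcy stay ran from 2 March 2008 to 21 May 2008, the deadline is extended by 80 days to 5 September 2009.
None of the other events listed affects the running of the period under the stated rules.

5 September 2009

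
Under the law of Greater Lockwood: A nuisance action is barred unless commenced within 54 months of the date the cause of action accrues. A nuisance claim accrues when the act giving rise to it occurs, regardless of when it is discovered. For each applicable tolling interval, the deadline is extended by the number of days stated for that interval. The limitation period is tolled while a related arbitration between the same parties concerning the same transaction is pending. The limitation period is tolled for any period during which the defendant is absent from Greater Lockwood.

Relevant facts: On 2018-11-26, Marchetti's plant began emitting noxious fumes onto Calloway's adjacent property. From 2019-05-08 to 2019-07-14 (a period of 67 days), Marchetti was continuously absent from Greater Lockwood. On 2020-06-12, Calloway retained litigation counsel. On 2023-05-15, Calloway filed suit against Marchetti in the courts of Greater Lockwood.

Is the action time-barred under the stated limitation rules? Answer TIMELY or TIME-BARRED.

TIMELY

The limitation period began to run on 2018-11-26.
Adding the 54 months base period to 2018-11-26 gives a deadline of 2023-05-26, before any tolling.
The defendant's absence from the jurisdiction from 2019-05-08 to 2019-07-14 tolled the period for 67 days, extending the deadline to 2023-08-01.
Nothing else in the chronology tolls or restarts the period.
Calloway filed on 2023-05-15, before the 2023-08-01 deadline, so the action is timely.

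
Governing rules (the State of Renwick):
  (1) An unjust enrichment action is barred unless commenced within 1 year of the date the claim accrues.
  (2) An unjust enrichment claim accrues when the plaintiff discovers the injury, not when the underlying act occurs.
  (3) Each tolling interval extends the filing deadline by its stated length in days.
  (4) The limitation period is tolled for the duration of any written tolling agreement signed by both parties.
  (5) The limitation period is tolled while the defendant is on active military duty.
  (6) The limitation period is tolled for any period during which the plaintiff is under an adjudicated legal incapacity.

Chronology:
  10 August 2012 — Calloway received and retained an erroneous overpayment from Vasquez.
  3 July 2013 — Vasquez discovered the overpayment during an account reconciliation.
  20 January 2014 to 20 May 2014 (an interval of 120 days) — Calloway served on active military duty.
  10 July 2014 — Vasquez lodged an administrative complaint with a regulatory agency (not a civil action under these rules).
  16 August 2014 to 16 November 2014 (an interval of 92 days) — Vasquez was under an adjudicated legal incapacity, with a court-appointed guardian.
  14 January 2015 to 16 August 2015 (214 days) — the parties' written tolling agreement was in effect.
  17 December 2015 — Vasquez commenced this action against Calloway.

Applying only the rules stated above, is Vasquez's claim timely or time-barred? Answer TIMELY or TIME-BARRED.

TIME-BARRED

Accrual is tied to discovery, so the period began on 3 July 2013 rather than on 10 August 2012 when the act occurred.
Adding the 1 year base period to 3 July 2013 gives a deadline of 3 July 2014, before any tolling.
The period was tolled for 120 days by the defendant's active military service (20 January 2014 to 20 May 2014), pushing the deadline to 31 October 2014.
The period was tolled for 92 days by the plaintiff's legal incapacity (16 August 2014 to 16 November 2014), pushing the deadline to 31 January 2015.
The written tolling agreement from 14 January 2015 to 16 August 2015 tolled the period for 214 days, extending the deadline to 2 September 2015.
The other events in the timeline have no effect on the limitation period under the stated rules.
Vasquez filed on 17 December 2015, after the 2 September 2015 deadline, so the action is time-barred.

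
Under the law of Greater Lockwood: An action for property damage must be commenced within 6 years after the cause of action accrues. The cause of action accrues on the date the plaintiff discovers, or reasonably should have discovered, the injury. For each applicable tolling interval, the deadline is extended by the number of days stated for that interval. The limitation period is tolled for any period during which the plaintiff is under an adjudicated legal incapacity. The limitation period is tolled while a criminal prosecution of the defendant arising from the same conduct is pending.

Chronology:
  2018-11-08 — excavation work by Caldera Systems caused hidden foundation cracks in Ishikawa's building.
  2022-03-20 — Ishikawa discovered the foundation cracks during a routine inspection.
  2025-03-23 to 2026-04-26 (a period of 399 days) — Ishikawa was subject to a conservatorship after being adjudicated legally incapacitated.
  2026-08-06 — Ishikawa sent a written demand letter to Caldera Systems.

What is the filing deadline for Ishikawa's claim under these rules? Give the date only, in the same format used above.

Accrual is tied to discovery, so the period began on 2022-03-20 rather than on 2018-11-08 when the act occurred.
6 years from 2022-03-20 is 2028-03-20.
Because the plaintiff's legal incapacity ran from 2025-03-23 to 2026-04-26, the deadline is extended by 399 days to 2029-04-23.
Nothing else in the chronology tolls or restarts the period.

2029-04-23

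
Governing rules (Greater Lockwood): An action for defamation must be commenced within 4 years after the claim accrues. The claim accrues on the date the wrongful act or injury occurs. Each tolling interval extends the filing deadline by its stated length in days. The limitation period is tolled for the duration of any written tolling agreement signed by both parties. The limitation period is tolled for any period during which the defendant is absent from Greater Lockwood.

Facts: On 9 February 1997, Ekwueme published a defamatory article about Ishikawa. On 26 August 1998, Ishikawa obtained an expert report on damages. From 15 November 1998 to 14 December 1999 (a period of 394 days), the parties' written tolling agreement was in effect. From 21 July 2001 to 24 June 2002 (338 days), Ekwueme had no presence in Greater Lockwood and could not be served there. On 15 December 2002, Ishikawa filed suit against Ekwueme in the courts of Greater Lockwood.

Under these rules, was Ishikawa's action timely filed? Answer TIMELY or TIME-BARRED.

The claim accrued on 9 February 1997, when the wrongful act occurred.
The untolled deadline — 4 years after 9 February 1997 — is 9 February 2001.
Because the written tolling agreement ran from 15 November 1998 to 14 December 1999, the deadline is extended by 394 days to 10 March 2002.
The defendant's absence from the jurisdiction from 21 July 2001 to 24 June 2002 tolled the period for 338 days, extending the deadline to 11 February 2003.
Nothing else in the chronology tolls or restarts the period.
Ishikawa filed on 15 December 2002, before the 11 February 2003 deadline, so the action is timely.

TIMELY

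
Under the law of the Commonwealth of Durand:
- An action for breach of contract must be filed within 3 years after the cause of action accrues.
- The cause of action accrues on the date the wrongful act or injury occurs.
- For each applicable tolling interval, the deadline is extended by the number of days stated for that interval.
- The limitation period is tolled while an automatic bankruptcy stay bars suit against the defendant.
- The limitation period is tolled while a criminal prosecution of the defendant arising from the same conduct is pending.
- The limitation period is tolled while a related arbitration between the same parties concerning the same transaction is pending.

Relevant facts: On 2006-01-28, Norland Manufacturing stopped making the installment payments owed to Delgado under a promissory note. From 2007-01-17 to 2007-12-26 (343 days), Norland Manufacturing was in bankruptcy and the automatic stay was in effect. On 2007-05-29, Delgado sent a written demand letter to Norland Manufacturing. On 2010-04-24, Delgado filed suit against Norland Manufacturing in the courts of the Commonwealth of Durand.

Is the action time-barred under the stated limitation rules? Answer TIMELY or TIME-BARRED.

The cause of action accrued on 2006-01-28, the date of the act.
Adding the 3 years base period to 2006-01-28 gives a deadline of 2009-01-28, before any tolling.
The automatic bankruptcy stay from 2007-01-17 to 2007-12-26 tolled the period for 343 days, extending the deadline to 2010-01-06.
Nothing else in the chronology tolls or restarts the period.
Delgado filed on 2010-04-24, after the 2010-01-06 deadline, so the action is time-barred.

TIME-BARRED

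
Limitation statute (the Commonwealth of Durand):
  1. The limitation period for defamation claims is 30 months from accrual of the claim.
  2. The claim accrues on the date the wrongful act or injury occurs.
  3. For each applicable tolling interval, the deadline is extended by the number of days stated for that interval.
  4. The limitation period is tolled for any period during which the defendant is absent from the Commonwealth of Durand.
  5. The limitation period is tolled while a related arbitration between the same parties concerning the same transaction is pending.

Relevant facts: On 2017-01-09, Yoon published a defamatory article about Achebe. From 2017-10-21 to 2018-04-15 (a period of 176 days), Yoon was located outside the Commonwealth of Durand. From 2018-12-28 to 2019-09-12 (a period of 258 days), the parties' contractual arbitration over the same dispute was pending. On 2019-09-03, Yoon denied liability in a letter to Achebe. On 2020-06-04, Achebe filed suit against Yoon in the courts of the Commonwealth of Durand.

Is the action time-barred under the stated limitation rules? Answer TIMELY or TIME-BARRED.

TIMELY

The limitation period began to run on 2017-01-09.
30 months from 2017-01-09 is 2019-07-09.
The period was tolled for 176 days by the defendant's absence from the jurisdiction (2017-10-21 to 2018-04-15), pushing the deadline to 2020-01-01.
Because the pending related arbitration ran from 2018-12-28 to 2019-09-12, the deadline is extended by 258 days to 2020-09-15.
Nothing else in the chronology tolls or restarts the period.
Filing on 2020-06-04 beat the 2020-09-15 deadline — the action is timely.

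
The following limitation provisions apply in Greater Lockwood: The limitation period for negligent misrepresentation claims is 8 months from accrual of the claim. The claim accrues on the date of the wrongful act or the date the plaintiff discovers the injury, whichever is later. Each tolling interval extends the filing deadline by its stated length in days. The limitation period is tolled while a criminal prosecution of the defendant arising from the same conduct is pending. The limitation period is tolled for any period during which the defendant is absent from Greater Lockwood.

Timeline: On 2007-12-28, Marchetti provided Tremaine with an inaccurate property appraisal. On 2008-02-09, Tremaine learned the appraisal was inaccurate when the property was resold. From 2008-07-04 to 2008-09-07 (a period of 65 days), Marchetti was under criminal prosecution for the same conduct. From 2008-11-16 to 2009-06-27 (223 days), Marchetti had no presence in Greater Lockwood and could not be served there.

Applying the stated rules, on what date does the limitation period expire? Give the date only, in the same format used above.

The claim accrued on 2008-02-09 — the later of the 2007-12-28 act and the 2008-02-09 discovery.
Adding the 8 months base period to 2008-02-09 gives a deadline of 2008-10-09, before any tolling.
The pending criminal prosecution from 2008-07-04 to 2008-09-07 tolled the period for 65 days, extending the deadline to 2008-12-13.
The period was tolled for 223 days by the defendant's absence from the jurisdiction (2008-11-16 to 2009-06-27), pushing the deadline to 2009-07-24.

2009-07-24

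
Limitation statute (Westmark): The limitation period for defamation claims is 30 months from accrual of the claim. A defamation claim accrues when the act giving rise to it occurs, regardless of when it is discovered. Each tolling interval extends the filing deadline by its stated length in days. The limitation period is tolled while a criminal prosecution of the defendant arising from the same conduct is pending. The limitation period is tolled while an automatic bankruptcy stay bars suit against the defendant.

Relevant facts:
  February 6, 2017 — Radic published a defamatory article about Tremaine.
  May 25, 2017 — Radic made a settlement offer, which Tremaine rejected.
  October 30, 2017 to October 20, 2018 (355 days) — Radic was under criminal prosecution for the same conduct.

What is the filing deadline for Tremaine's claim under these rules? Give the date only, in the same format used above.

The claim accrued on February 6, 2017, the date of the act.
The untolled deadline — 30 months after February 6, 2017 — is August 6, 2019.
Because the pending criminal prosecution ran from October 30, 2017 to October 20, 2018, the deadline is extended by 355 days to July 26, 2020.
The other events in the timeline have no effect on the limitation period under the stated rules.

July 26, 2020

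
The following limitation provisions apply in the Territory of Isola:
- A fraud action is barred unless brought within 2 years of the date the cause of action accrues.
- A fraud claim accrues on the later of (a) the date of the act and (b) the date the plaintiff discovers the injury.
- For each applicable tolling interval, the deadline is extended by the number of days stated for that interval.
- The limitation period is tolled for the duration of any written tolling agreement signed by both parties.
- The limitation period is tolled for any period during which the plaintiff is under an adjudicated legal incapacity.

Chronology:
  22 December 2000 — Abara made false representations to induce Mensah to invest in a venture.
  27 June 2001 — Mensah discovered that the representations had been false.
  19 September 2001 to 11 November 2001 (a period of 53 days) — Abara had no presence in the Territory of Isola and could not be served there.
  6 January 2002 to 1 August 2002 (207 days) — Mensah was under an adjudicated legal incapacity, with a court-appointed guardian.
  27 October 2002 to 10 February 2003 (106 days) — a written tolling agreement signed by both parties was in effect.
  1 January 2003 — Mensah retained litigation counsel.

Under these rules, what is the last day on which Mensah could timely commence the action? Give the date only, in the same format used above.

Because discovery on 27 June 2001 post-dates the 22 December 2000 act, accrual under the later-of rule falls on 27 June 2001.
2 years from 27 June 2001 is 27 June 2003.
Because the plaintiff's legal incapacity ran from 6 January 2002 to 1 August 2002, the deadline is extended by 207 days to 20 January 2004.
The period was tolled for 106 days by the written tolling agreement (27 October 2002 to 10 February 2003), pushing the deadline to 5 May 2004.
Although the defendant's absence ran from 19 September 2001 to 11 November 2001, the stated rules do not make that a tolling event, so it is disregarded.
None of the other events listed affects the running of the period under the stated rules.

5 May 2004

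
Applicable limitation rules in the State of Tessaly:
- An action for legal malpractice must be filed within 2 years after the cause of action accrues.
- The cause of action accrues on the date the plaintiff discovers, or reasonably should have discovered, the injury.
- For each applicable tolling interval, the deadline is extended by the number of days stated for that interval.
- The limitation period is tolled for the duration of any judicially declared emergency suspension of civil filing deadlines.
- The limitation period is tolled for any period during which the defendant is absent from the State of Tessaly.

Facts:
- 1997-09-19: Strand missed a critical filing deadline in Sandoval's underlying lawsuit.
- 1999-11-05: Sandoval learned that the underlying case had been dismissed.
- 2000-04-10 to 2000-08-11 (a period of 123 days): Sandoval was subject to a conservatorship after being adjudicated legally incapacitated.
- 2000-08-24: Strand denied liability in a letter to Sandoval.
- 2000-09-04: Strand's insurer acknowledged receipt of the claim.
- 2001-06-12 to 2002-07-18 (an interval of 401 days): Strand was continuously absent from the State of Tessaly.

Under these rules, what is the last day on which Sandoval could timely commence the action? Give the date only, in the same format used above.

2002-12-11

The claim did not accrue until Sandoval discovered the injury on 1999-11-05; the 1997-09-19 act date does not start the clock under the stated rule.
The untolled deadline — 2 years after 1999-11-05 — is 2001-11-05.
The defendant's absence from the jurisdiction from 2001-06-12 to 2002-07-18 tolled the period for 401 days, extending the deadline to 2002-12-11.
No stated provision tolls the period for the plaintiff's incapacity, so the interval from 2000-04-10 to 2000-08-11 has no effect on the deadline.
Nothing else in the chronology tolls or restarts the period.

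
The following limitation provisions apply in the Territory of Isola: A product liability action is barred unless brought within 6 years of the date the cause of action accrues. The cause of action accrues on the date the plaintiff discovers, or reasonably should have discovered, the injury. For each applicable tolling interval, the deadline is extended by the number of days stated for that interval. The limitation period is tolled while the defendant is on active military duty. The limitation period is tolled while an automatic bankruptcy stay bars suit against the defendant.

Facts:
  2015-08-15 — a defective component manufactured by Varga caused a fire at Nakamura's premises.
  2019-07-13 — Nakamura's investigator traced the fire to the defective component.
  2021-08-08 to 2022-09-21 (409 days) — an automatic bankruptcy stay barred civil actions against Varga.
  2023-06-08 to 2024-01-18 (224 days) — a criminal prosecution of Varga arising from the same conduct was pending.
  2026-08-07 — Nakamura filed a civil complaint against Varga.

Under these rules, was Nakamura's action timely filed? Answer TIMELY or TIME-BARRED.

TIMELY

The claim did not accrue until Nakamura discovered the injury on 2019-07-13; the 2015-08-15 act date does not start the clock under the stated rule.
The untolled deadline — 6 years after 2019-07-13 — is 2025-07-13.
Because the automatic bankruptcy stay ran from 2021-08-08 to 2022-09-21, the deadline is extended by 409 days to 2026-08-26.
No stated provision tolls the period for a criminal prosecution, so the interval from 2023-06-08 to 2024-01-18 has no effect on the deadline.
Filing on 2026-08-07 beat the 2026-08-26 deadline — the action is timely.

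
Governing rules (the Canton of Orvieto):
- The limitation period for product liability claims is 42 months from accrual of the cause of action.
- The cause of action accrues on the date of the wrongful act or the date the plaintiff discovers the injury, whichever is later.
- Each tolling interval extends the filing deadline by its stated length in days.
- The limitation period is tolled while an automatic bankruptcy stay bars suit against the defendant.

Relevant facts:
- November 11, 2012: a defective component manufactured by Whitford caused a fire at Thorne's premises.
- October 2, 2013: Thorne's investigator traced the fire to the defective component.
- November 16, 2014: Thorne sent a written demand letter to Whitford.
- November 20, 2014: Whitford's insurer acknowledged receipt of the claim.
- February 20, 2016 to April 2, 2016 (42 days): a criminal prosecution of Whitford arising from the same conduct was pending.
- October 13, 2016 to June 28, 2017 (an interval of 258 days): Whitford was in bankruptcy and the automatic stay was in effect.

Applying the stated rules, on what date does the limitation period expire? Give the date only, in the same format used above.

December 16, 2017

Taking the later of the act (November 11, 2012) and discovery (October 2, 2013), the claim accrued on October 2, 2013.
The untolled deadline — 42 months after October 2, 2013 — is April 2, 2017.
Because the automatic bankruptcy stay ran from October 13, 2016 to June 28, 2017, the deadline is extended by 258 days to December 16, 2017.
Although a criminal prosecution ran from February 20, 2016 to April 2, 2016, the stated rules do not make that a tolling event, so it is disregarded.
Nothing else in the chronology tolls or restarts the period.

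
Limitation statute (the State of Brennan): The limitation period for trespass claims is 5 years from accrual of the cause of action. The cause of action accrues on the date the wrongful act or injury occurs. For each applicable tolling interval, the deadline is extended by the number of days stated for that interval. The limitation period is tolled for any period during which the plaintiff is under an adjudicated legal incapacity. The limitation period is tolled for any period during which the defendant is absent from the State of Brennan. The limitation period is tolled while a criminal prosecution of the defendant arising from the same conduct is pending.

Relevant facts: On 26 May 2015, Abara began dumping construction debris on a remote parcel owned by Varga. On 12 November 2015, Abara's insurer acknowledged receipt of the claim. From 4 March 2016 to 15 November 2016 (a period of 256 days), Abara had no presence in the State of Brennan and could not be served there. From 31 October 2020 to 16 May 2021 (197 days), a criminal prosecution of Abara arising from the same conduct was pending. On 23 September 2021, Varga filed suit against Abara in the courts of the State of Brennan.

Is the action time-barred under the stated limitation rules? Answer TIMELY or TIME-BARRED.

The claim accrued on 26 May 2015, when the wrongful act occurred.
The untolled deadline — 5 years after 26 May 2015 — is 26 May 2020.
The defendant's absence from the jurisdiction from 4 March 2016 to 15 November 2016 tolled the period for 256 days, extending the deadline to 6 February 2021.
The period was tolled for 197 days by the pending criminal prosecution (31 October 2020 to 16 May 2021), pushing the deadline to 22 August 2021.
Nothing else in the chronology tolls or restarts the period.
Varga filed on 23 September 2021, after the 22 August 2021 deadline, so the action is time-barred.

TIME-BARRED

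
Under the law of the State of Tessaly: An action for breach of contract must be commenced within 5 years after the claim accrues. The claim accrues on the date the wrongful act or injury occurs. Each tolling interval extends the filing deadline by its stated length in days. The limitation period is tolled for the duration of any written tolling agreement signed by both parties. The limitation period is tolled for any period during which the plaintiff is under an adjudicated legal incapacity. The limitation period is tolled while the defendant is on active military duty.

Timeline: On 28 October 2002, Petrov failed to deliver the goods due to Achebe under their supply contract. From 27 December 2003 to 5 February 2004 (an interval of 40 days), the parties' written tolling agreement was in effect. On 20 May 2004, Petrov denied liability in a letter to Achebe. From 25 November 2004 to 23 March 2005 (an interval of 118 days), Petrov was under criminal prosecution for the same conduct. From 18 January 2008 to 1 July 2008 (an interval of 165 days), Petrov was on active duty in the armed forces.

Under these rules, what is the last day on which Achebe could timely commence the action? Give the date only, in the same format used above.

7 December 2007

The claim accrued on 28 October 2002, when the wrongful act occurred.
5 years from 28 October 2002 is 28 October 2007.
Because the written tolling agreement ran from 27 December 2003 to 5 February 2004, the deadline is extended by 40 days to 7 December 2007.
The defendant's active military service starting 18 January 2008 came too late — the period had run on 7 December 2007 — and so does not extend the deadline.
No stated provision tolls the period for a criminal prosecution, so the interval from 25 November 2004 to 23 March 2005 has no effect on the deadline.
Nothing else in the chronology tolls or restarts the period.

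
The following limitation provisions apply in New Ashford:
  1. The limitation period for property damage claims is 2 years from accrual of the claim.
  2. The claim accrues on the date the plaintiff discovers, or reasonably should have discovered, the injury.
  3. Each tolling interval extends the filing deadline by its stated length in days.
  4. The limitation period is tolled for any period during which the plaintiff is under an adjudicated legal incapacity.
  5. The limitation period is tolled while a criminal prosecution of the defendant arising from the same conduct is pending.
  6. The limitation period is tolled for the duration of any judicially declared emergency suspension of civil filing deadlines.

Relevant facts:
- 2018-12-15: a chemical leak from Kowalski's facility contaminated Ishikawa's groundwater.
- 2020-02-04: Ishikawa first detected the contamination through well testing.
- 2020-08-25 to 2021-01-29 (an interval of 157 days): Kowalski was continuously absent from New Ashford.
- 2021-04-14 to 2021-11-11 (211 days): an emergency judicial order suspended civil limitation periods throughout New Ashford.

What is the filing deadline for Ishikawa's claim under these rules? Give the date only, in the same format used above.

2022-09-03

Under the discovery rule, the claim accrued on 2020-02-04, when Ishikawa discovered the injury — not on the 2018-12-15 date of the underlying act.
Adding the 2 years base period to 2020-02-04 gives a deadline of 2022-02-04, before any tolling.
Because the emergency suspension of filing deadlines ran from 2021-04-14 to 2021-11-11, the deadline is extended by 211 days to 2022-09-03.
Although the defendant's absence ran from 2020-08-25 to 2021-01-29, the stated rules do not make that a tolling event, so it is disregarded.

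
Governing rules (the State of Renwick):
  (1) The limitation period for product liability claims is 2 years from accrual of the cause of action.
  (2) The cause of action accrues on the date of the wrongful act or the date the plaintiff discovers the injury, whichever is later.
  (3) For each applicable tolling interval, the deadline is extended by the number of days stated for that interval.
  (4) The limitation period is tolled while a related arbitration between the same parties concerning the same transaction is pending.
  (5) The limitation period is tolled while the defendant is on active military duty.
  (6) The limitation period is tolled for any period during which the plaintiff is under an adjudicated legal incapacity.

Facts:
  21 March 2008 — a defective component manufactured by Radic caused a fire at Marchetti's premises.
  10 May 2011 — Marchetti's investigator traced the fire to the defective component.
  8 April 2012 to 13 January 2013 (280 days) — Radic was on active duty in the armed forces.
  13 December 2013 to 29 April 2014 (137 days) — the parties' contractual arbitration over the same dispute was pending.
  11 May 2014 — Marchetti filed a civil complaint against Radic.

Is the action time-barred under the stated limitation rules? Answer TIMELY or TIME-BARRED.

TIMELY

Taking the later of the act (21 March 2008) and discovery (10 May 2011), the claim accrued on 10 May 2011.
The untolled deadline — 2 years after 10 May 2011 — is 10 May 2013.
Because the defendant's active military service ran from 8 April 2012 to 13 January 2013, the deadline is extended by 280 days to 14 February 2014.
The period was tolled for 137 days by the pending related arbitration (13 December 2013 to 29 April 2014), pushing the deadline to 1 July 2014.
The 11 May 2014 filing precedes the 1 July 2014 deadline; the claim is timely.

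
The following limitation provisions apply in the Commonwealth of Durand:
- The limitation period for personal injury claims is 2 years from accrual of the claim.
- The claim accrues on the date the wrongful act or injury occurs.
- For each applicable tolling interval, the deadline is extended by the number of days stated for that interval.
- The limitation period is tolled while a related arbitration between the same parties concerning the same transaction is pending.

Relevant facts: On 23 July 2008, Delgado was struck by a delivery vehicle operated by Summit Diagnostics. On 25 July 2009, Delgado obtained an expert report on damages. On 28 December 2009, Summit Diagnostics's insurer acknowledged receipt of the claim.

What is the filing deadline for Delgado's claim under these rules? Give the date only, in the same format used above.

The limitation period began to run on 23 July 2008.
Adding the 2 years base period to 23 July 2008 gives a deadline of 23 July 2010, before any tolling.
None of the other events listed affects the running of the period under the stated rules.

23 July 2010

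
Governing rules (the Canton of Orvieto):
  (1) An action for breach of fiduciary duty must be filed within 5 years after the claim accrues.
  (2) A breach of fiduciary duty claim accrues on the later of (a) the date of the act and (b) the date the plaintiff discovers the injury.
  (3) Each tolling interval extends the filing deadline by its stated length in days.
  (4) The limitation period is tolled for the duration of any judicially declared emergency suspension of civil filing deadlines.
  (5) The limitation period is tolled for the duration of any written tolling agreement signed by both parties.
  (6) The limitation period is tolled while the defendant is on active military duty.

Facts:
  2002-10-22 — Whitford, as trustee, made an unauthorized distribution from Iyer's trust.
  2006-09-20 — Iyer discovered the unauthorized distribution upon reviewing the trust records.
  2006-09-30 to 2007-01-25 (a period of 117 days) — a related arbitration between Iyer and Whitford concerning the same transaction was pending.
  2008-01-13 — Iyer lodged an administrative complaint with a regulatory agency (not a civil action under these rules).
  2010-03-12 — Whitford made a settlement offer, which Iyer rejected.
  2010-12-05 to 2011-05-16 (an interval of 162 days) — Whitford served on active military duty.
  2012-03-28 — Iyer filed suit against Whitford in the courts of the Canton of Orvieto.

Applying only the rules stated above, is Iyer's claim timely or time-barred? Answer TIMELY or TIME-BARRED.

TIME-BARRED

Taking the later of the act (2002-10-22) and discovery (2006-09-20), the claim accrued on 2006-09-20.
The untolled deadline — 5 years after 2006-09-20 — is 2011-09-20.
Because the defendant's active military service ran from 2010-12-05 to 2011-05-16, the deadline is extended by 162 days to 2012-02-29.
No stated provision tolls the period for a pending arbitration, so the interval from 2006-09-30 to 2007-01-25 has no effect on the deadline.
None of the other events listed affects the running of the period under the stated rules.
Filing on 2012-03-28 missed the 2012-02-29 deadline — the action is time-barred.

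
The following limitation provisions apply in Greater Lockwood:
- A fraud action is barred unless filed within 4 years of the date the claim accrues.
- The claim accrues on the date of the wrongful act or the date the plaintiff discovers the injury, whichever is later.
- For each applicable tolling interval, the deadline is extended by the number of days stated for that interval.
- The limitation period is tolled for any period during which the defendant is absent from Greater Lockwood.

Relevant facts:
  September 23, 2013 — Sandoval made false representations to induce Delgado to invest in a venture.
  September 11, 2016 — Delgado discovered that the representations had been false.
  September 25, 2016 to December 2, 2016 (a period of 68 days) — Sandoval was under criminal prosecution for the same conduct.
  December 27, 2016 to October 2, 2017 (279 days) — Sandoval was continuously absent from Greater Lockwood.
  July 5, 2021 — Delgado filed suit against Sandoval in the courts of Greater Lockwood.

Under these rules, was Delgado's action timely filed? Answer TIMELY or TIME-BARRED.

TIME-BARRED

Taking the later of the act (September 23, 2013) and discovery (September 11, 2016), the claim accrued on September 11, 2016.
The untolled deadline — 4 years after September 11, 2016 — is September 11, 2020.
The defendant's absence from the jurisdiction from December 27, 2016 to October 2, 2017 tolled the period for 279 days, extending the deadline to June 17, 2021.
No stated provision tolls the period for a criminal prosecution, so the interval from September 25, 2016 to December 2, 2016 has no effect on the deadline.
Filing on July 5, 2021 missed the June 17, 2021 deadline — the action is time-barred.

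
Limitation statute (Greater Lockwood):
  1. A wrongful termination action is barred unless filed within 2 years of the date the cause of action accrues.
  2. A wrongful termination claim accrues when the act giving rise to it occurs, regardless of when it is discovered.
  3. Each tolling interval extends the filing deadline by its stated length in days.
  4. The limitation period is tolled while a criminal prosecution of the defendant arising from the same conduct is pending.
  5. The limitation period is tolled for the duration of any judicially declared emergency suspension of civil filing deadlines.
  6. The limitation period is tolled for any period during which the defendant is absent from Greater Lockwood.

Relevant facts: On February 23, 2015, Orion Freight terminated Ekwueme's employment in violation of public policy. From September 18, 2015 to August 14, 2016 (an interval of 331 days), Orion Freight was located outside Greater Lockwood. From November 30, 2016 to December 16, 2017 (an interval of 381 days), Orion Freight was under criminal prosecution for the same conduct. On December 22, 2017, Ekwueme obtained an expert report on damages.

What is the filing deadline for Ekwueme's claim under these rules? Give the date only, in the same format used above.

The claim accrued on February 23, 2015, when the wrongful act occurred.
2 years from February 23, 2015 is February 23, 2017.
The defendant's absence from the jurisdiction from September 18, 2015 to August 14, 2016 tolled the period for 331 days, extending the deadline to January 20, 2018.
The pending criminal prosecution from November 30, 2016 to December 16, 2017 tolled the period for 381 days, extending the deadline to February 5, 2019.
Nothing else in the chronology tolls or restarts the period.

February 5, 2019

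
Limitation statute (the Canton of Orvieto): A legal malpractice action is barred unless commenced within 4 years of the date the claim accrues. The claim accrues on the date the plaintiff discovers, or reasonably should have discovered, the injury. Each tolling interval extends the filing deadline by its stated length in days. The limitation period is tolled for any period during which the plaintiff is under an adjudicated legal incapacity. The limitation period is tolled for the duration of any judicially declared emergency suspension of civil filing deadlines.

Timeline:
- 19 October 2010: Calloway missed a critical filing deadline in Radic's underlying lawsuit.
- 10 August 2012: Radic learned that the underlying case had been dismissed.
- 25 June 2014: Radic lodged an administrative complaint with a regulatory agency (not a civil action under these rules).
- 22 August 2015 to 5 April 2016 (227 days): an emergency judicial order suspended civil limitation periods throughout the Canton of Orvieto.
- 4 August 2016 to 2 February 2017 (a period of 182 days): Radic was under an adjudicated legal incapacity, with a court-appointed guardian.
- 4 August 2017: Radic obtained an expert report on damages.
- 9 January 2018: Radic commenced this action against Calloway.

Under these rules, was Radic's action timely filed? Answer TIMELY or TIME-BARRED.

Accrual is tied to discovery, so the period began on 10 August 2012 rather than on 19 October 2010 when the act occurred.
Adding the 4 years base period to 10 August 2012 gives a deadline of 10 August 2016, before any tolling.
The period was tolled for 227 days by the emergency suspension of filing deadlines (22 August 2015 to 5 April 2016), pushing the deadline to 25 March 2017.
Because the plaintiff's legal incapacity ran from 4 August 2016 to 2 February 2017, the deadline is extended by 182 days to 23 September 2017.
The other events in the timeline have no effect on the limitation period under the stated rules.
Radic filed on 9 January 2018, after the 23 September 2017 deadline, so the action is time-barred.

TIME-BARRED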